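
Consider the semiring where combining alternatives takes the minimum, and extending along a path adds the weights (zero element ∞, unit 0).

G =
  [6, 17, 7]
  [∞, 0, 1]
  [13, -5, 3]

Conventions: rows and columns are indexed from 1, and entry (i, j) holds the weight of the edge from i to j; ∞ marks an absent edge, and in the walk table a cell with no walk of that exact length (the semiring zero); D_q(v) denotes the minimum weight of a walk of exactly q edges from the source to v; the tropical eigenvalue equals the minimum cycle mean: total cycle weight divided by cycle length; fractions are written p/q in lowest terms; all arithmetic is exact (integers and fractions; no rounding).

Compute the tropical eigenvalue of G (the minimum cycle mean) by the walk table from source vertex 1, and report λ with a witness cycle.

q=0: [0, ∞, ∞]
q=1: [6, 17, 7]
q=2: [12, 2, 10]
q=3: [18, 2, 3]
Optimal cycle mean attained by: cycle 2->3->2, total 1 + (-5), length 2.
Answer: λ = -2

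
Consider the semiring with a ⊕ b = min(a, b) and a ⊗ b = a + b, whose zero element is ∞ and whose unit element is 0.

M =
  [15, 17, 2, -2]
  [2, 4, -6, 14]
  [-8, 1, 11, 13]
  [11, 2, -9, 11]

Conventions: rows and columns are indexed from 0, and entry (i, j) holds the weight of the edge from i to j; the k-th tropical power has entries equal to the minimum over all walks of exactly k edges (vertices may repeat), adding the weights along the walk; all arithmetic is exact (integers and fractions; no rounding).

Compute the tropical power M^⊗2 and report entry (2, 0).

M^⊗2:
  [-6, 0, -11, 9]
  [-14, -5, -2, 0]
  [3, 5, -6, -10]
  [-17, -8, -4, 4]
Key observation: the optimum is the walk 2->1->0, with weight 1 + 2 = 3.
Optimal value attained by: walk 2->1->0.
Answer: (M^⊗2)[2][0] = 3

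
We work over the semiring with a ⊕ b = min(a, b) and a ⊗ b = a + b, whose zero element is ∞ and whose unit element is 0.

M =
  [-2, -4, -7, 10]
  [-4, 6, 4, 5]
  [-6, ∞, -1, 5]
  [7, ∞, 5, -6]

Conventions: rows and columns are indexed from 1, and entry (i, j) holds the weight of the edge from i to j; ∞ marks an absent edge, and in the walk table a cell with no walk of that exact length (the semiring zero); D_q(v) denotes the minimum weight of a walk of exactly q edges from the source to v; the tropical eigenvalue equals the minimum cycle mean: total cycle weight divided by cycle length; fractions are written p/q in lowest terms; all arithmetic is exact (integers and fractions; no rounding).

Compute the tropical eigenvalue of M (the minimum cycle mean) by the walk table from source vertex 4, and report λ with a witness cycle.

q=0: [∞, ∞, ∞, 0]
q=1: [7, ∞, 5, -6]
q=2: [-1, 3, -1, -12]
q=3: [-7, -5, -8, -18]
q=4: [-14, -11, -14, -24]
Optimal cycle mean attained by: cycle 1->3->1, total (-7) + (-6), length 2.
Answer: λ = -13/2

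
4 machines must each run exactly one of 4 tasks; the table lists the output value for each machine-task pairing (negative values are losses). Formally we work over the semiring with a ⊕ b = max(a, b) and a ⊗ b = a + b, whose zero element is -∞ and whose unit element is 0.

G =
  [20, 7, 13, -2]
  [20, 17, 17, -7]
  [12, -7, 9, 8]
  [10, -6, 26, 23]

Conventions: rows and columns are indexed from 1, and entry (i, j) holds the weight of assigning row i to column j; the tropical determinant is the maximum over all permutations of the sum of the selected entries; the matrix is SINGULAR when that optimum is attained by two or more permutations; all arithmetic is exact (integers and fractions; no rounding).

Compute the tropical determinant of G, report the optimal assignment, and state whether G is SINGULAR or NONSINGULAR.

σ = (1, 2, 3, 4): 20 + 17 + 9 + 23 = 69
σ = (1, 2, 4, 3): 20 + 17 + 8 + 26 = 71
σ = (1, 3, 2, 4): 20 + 17 + (-7) + 23 = 53
σ = (1, 3, 4, 2): 20 + 17 + 8 + (-6) = 39
σ = (1, 4, 2, 3): 20 + (-7) + (-7) + 26 = 32
σ = (1, 4, 3, 2): 20 + (-7) + 9 + (-6) = 16
σ = (2, 1, 3, 4): 7 + 20 + 9 + 23 = 59
σ = (2, 1, 4, 3): 7 + 20 + 8 + 26 = 61
σ = (2, 3, 1, 4): 7 + 17 + 12 + 23 = 59
σ = (2, 3, 4, 1): 7 + 17 + 8 + 10 = 42
σ = (2, 4, 1, 3): 7 + (-7) + 12 + 26 = 38
σ = (2, 4, 3, 1): 7 + (-7) + 9 + 10 = 19
σ = (3, 1, 2, 4): 13 + 20 + (-7) + 23 = 49
σ = (3, 1, 4, 2): 13 + 20 + 8 + (-6) = 35
σ = (3, 2, 1, 4): 13 + 17 + 12 + 23 = 65
σ = (3, 2, 4, 1): 13 + 17 + 8 + 10 = 48
σ = (3, 4, 1, 2): 13 + (-7) + 12 + (-6) = 12
σ = (3, 4, 2, 1): 13 + (-7) + (-7) + 10 = 9
σ = (4, 1, 2, 3): (-2) + 20 + (-7) + 26 = 37
σ = (4, 1, 3, 2): (-2) + 20 + 9 + (-6) = 21
σ = (4, 2, 1, 3): (-2) + 17 + 12 + 26 = 53
σ = (4, 2, 3, 1): (-2) + 17 + 9 + 10 = 34
σ = (4, 3, 1, 2): (-2) + 17 + 12 + (-6) = 21
σ = (4, 3, 2, 1): (-2) + 17 + (-7) + 10 = 18
Optimal value attained by: σ = (1, 2, 4, 3).
Answer: det⊕(G) = 71; verdict: NONSINGULAR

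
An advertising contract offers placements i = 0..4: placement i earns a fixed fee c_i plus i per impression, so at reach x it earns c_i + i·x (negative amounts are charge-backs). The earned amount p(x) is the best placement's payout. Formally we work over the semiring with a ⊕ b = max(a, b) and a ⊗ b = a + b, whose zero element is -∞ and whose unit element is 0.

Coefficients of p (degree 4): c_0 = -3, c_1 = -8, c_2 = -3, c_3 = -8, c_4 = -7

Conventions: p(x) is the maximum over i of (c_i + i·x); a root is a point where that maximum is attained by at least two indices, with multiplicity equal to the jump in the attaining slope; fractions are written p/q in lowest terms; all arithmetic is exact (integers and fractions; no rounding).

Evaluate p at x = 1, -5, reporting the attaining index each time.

p(1) = max(-3+0·1=-3, -8+1·1=-7, -3+2·1=-1, -8+3·1=-5, -7+4·1=-3) = -1 (attained by i=2)
p(-5) = max(-3+0·(-5)=-3, -8+1·(-5)=-13, -3+2·(-5)=-13, -8+3·(-5)=-23, -7+4·(-5)=-27) = -3 (attained by i=0)
Answer: p(1) = -1; p(-5) = -3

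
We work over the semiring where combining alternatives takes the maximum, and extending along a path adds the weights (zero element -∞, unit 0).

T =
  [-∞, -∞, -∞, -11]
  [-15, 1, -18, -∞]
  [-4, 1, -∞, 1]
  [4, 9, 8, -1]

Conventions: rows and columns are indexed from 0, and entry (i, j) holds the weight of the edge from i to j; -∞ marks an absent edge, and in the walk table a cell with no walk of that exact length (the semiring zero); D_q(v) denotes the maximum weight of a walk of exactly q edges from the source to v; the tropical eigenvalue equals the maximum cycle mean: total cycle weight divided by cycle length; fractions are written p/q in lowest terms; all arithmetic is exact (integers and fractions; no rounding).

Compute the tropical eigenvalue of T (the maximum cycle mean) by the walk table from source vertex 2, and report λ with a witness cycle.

q=0: [-∞, -∞, 0, -∞]
q=1: [-4, 1, -∞, 1]
q=2: [5, 10, 9, 0]
q=3: [5, 11, 8, 10]
q=4: [14, 19, 18, 9]
Optimal cycle mean attained by: cycle 2->3->2, total 1 + 8, length 2.
Answer: λ = 9/2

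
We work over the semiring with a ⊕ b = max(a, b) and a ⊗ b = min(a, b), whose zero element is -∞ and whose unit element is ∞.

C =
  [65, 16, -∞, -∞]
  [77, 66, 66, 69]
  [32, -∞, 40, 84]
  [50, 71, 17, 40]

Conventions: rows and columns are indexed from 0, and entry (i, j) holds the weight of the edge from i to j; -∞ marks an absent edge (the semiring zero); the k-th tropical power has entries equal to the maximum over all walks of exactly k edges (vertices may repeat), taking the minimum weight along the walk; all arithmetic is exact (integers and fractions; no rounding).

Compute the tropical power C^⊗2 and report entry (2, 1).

C^⊗2:
  [65, 16, 16, 16]
  [66, 69, 66, 66]
  [50, 71, 40, 40]
  [71, 66, 66, 69]
Key observation: the optimum is the walk 2->3->1, with weight 84 min 71 = 71.
Optimal value attained by: walk 2->3->1.
Answer: (C^⊗2)[2][1] = 71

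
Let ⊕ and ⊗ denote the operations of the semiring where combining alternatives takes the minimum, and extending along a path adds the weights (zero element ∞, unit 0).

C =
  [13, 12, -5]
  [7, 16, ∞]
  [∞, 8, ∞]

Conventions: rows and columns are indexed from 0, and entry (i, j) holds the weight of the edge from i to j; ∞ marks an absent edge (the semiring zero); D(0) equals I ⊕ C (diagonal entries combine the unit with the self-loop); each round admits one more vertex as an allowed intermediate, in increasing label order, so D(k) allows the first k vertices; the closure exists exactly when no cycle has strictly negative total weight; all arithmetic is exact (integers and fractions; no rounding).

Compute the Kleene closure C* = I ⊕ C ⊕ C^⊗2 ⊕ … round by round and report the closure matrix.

D(0):
  [0, 12, -5]
  [7, 0, ∞]
  [∞, 8, 0]
D(1):
  [0, 12, -5]
  [7, 0, 2]
  [∞, 8, 0]
D(2):
  [0, 12, -5]
  [7, 0, 2]
  [15, 8, 0]
D(3):
  [0, 3, -5]
  [7, 0, 2]
  [15, 8, 0]
Answer: C* = [[0, 3, -5], [7, 0, 2], [15, 8, 0]]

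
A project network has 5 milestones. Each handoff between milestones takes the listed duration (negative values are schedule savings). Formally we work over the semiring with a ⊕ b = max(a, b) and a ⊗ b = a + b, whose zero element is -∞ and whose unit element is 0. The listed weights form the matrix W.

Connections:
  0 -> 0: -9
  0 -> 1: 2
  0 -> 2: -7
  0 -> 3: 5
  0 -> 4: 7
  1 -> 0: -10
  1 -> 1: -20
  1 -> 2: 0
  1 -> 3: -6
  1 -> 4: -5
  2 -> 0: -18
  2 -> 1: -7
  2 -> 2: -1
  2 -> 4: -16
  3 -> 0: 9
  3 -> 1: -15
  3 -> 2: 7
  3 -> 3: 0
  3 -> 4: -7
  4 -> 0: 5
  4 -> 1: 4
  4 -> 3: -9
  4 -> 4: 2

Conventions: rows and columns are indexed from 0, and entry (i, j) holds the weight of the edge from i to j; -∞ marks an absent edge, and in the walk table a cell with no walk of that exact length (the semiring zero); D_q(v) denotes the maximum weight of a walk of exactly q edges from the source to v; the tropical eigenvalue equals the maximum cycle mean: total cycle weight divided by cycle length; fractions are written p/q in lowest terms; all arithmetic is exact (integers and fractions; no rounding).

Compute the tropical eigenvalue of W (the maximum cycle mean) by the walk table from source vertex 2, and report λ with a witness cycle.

q=0: [-∞, -∞, 0, -∞, -∞]
q=1: [-18, -7, -1, -∞, -16]
q=2: [-11, -8, -2, -13, -11]
q=3: [-4, -7, -3, -6, -4]
q=4: [3, 0, 1, 1, 3]
q=5: [10, 7, 8, 8, 10]
Optimal cycle mean attained by: cycle 0->3->0, total 5 + 9, length 2.
Answer: λ = 7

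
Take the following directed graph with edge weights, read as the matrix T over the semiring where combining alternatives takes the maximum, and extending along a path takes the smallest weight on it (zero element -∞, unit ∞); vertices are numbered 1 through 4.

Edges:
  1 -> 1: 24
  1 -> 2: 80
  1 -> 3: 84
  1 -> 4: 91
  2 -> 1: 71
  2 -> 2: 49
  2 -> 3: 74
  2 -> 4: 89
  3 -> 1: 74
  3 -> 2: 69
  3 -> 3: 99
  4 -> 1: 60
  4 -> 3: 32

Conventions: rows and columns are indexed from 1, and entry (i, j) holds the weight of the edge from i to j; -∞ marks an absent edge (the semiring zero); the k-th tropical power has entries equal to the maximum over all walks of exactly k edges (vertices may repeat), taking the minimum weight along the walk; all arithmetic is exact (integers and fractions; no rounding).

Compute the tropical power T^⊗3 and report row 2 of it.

T^⊗2:
  [74, 69, 84, 80]
  [74, 71, 74, 71]
  [74, 74, 99, 74]
  [32, 60, 60, 60]
T^⊗3:
  [74, 74, 84, 74]
  [74, 74, 74, 74]
  [74, 74, 99, 74]
  [60, 60, 60, 60]
Answer: row 2 of T^⊗3 = [74, 74, 74, 74]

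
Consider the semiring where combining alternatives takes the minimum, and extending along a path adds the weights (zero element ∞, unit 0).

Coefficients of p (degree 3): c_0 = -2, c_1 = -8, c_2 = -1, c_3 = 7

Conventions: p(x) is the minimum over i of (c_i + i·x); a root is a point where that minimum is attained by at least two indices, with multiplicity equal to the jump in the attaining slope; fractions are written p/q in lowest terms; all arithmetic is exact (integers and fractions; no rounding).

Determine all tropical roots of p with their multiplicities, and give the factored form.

hull edge (i=0, c=-2) to (i=1, c=-8): slope -6, span 1
hull edge (i=1, c=-8) to (i=2, c=-1): slope 7, span 1
hull edge (i=2, c=-1) to (i=3, c=7): slope 8, span 1
Factored form: p(x) = 7 ⊗ (x ⊕ (-8)) ⊗ (x ⊕ (-7)) ⊗ (x ⊕ 6)
Answer: roots = -8 (mult 1), -7 (mult 1), 6 (mult 1)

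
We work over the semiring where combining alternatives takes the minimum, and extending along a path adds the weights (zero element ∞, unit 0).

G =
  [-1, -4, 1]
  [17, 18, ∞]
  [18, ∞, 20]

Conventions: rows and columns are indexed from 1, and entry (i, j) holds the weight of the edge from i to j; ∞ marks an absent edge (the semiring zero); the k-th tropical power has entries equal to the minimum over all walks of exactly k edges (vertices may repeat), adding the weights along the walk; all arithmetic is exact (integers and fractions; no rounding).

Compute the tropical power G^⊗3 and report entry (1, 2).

G^⊗2:
  [-2, -5, 0]
  [16, 13, 18]
  [17, 14, 19]
G^⊗3:
  [-3, -6, -1]
  [15, 12, 17]
  [16, 13, 18]
Key observation: the optimum is the walk 1->1->1->2, with weight (-1) + (-1) + (-4) = -6.
Optimal value attained by: walk 1->1->1->2.
Answer: (G^⊗3)[1][2] = -6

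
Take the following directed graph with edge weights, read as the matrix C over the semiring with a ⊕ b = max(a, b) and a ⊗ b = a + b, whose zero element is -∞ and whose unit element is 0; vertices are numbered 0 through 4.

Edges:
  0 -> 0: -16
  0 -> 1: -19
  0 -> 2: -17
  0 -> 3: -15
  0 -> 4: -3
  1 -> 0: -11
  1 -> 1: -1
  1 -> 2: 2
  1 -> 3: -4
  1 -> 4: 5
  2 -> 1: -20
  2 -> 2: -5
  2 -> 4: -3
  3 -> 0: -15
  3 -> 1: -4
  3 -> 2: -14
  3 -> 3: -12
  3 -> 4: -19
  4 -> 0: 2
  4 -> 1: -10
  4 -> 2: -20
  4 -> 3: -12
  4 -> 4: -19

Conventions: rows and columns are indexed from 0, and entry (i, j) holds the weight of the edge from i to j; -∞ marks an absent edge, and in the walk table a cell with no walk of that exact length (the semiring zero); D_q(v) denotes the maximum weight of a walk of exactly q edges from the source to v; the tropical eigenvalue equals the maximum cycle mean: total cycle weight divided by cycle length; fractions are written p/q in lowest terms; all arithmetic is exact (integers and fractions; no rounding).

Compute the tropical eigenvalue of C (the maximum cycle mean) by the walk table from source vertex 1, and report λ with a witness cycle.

q=0: [-∞, 0, -∞, -∞, -∞]
q=1: [-11, -1, 2, -4, 5]
q=2: [7, -2, 1, -5, 4]
q=3: [6, -3, 0, -6, 4]
q=4: [6, -4, -1, -7, 3]
q=5: [5, -5, -2, -8, 3]
Optimal cycle mean attained by: cycle 0->4->0, total (-3) + 2, length 2.
Answer: λ = -1/2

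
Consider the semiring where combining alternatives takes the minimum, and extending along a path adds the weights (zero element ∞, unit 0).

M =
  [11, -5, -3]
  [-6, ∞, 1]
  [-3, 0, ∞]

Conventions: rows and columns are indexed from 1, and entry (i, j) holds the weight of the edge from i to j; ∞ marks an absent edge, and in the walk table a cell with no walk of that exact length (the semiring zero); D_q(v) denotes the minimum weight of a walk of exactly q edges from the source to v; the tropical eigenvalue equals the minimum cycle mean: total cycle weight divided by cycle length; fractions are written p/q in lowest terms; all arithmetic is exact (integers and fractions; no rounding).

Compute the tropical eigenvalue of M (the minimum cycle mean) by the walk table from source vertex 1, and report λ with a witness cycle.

q=0: [0, ∞, ∞]
q=1: [11, -5, -3]
q=2: [-11, -3, -4]
q=3: [-9, -16, -14]
Optimal cycle mean attained by: cycle 1->2->1, total (-5) + (-6), length 2.
Answer: λ = -11/2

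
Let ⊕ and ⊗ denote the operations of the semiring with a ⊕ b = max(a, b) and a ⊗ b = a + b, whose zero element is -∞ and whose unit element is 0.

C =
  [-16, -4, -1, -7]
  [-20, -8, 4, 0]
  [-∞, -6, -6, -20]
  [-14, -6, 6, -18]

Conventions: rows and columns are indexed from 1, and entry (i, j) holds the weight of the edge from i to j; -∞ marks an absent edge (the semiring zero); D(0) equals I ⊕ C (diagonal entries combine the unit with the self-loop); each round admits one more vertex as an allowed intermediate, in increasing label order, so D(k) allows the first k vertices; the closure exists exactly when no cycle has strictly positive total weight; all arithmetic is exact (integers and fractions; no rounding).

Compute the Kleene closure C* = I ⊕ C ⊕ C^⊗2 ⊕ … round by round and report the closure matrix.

D(0):
  [0, -4, -1, -7]
  [-20, 0, 4, 0]
  [-∞, -6, 0, -20]
  [-14, -6, 6, 0]
D(1):
  [0, -4, -1, -7]
  [-20, 0, 4, 0]
  [-∞, -6, 0, -20]
  [-14, -6, 6, 0]
D(2):
  [0, -4, 0, -4]
  [-20, 0, 4, 0]
  [-26, -6, 0, -6]
  [-14, -6, 6, 0]
D(3):
  [0, -4, 0, -4]
  [-20, 0, 4, 0]
  [-26, -6, 0, -6]
  [-14, 0, 6, 0]
D(4):
  [0, -4, 2, -4]
  [-14, 0, 6, 0]
  [-20, -6, 0, -6]
  [-14, 0, 6, 0]
Answer: C* = [[0, -4, 2, -4], [-14, 0, 6, 0], [-20, -6, 0, -6], [-14, 0, 6, 0]]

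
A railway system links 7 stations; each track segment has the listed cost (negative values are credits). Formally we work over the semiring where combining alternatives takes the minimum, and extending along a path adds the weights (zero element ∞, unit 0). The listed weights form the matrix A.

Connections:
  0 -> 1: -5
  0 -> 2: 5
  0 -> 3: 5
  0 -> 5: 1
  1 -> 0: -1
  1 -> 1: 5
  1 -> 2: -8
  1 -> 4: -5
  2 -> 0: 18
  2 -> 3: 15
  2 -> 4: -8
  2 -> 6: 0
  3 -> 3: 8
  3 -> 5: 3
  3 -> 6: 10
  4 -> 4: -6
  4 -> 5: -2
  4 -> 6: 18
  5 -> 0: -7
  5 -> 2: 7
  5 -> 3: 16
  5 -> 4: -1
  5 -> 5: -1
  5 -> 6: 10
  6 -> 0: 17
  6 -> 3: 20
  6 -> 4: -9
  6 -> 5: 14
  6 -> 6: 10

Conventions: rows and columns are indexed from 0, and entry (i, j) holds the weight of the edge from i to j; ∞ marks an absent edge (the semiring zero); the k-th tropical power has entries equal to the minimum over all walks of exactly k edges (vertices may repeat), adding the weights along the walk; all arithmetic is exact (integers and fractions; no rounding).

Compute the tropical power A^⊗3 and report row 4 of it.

A^⊗2:
  [-6, 0, -13, 13, -10, 0, 5]
  [4, -6, -3, 4, -16, -7, -8]
  [17, 13, 23, 20, -14, -10, 10]
  [-4, ∞, 10, 16, 1, 2, 13]
  [-9, ∞, 5, 14, -12, -8, 8]
  [-8, -12, -2, -2, -7, -6, 7]
  [7, 12, 21, 22, -15, -11, 9]
A^⊗3:
  [-7, -11, -8, -1, -21, -12, -13]
  [-14, -1, -14, 9, -22, -18, -3]
  [-17, 12, -3, 6, -20, -16, 0]
  [-5, -9, 1, 1, -5, -3, 10]
  [-15, -14, -4, -4, -18, -14, 2]
  [-13, -13, -20, -3, -17, -9, -2]
  [-18, 2, -4, 5, -21, -17, -1]
Answer: row 4 of A^⊗3 = [-15, -14, -4, -4, -18, -14, 2]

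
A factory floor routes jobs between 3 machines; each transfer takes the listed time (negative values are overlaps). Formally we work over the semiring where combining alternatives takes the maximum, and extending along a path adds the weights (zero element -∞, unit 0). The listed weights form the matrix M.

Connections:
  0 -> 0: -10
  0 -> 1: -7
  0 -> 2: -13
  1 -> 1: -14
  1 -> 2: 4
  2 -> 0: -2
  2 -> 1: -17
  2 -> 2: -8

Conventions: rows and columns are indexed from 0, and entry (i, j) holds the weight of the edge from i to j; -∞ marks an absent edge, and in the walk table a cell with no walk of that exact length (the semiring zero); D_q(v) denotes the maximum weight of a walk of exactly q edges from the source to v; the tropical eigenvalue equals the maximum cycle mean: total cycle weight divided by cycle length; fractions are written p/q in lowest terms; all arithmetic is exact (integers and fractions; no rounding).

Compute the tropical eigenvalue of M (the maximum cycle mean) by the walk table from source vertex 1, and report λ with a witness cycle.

q=0: [-∞, 0, -∞]
q=1: [-∞, -14, 4]
q=2: [2, -13, -4]
q=3: [-6, -5, -9]
Optimal cycle mean attained by: cycle 0->1->2->0, total (-7) + 4 + (-2), length 3.
Answer: λ = -5/3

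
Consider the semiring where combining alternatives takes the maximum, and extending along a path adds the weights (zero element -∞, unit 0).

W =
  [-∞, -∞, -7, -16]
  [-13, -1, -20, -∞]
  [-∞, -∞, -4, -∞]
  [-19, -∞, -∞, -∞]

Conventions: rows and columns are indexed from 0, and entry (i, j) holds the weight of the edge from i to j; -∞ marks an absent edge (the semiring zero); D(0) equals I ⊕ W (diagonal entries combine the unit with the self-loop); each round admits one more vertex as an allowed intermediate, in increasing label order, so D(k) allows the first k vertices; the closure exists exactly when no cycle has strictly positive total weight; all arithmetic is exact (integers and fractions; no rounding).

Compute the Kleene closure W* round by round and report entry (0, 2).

D(0):
  [0, -∞, -7, -16]
  [-13, 0, -20, -∞]
  [-∞, -∞, 0, -∞]
  [-19, -∞, -∞, 0]
D(1):
  [0, -∞, -7, -16]
  [-13, 0, -20, -29]
  [-∞, -∞, 0, -∞]
  [-19, -∞, -26, 0]
D(2):
  [0, -∞, -7, -16]
  [-13, 0, -20, -29]
  [-∞, -∞, 0, -∞]
  [-19, -∞, -26, 0]
D(3):
  [0, -∞, -7, -16]
  [-13, 0, -20, -29]
  [-∞, -∞, 0, -∞]
  [-19, -∞, -26, 0]
D(4):
  [0, -∞, -7, -16]
  [-13, 0, -20, -29]
  [-∞, -∞, 0, -∞]
  [-19, -∞, -26, 0]
Answer: W*[0][2] = -7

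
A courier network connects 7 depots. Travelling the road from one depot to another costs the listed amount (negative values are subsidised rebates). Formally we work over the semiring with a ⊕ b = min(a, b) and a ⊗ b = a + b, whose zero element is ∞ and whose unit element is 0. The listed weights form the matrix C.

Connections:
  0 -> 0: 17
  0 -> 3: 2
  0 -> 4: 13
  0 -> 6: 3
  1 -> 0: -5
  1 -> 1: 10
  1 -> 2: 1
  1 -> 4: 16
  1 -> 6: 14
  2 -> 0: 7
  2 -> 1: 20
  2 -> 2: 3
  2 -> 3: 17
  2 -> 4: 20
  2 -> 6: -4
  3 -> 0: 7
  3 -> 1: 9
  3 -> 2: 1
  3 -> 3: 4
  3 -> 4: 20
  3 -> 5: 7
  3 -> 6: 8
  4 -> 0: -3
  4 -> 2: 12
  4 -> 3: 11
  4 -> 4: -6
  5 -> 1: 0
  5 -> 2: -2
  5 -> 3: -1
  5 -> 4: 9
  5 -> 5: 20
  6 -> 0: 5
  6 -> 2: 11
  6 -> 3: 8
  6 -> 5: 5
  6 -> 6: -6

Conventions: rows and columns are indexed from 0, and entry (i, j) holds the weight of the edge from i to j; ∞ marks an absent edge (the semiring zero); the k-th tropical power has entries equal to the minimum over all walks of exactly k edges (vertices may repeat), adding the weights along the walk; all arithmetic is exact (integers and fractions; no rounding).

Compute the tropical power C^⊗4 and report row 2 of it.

C^⊗2:
  [8, 11, 3, 6, 7, 8, -3]
  [5, 20, 4, -3, 8, 19, -3]
  [1, 23, 6, 4, 14, 1, -10]
  [4, 7, 4, 6, 14, 11, -3]
  [-9, 20, 6, -1, -12, 18, 0]
  [-5, 8, 0, 3, 3, 6, -6]
  [-1, 5, 3, 2, 14, -1, -12]
C^⊗3:
  [2, 8, 6, 5, 1, 2, -9]
  [2, 6, -2, 1, 2, 2, -9]
  [-5, 1, -1, -2, 8, -5, -16]
  [2, 11, 7, 5, 8, 2, -9]
  [-15, 8, 0, -7, -18, 5, -6]
  [-1, 6, 3, -3, -3, -1, -12]
  [-7, -1, -3, -4, 8, -7, -18]
C^⊗4:
  [-4, 2, 0, -1, -5, -4, -15]
  [-4, 2, 0, -1, -4, -4, -15]
  [-11, -5, -7, -8, 2, -11, -22]
  [-4, 2, 0, -1, 2, -4, -15]
  [-21, 2, -6, -13, -24, -1, -12]
  [-7, -1, -3, -4, -9, -7, -18]
  [-13, -7, -9, -10, 2, -13, -24]
Answer: row 2 of C^⊗4 = [-11, -5, -7, -8, 2, -11, -22]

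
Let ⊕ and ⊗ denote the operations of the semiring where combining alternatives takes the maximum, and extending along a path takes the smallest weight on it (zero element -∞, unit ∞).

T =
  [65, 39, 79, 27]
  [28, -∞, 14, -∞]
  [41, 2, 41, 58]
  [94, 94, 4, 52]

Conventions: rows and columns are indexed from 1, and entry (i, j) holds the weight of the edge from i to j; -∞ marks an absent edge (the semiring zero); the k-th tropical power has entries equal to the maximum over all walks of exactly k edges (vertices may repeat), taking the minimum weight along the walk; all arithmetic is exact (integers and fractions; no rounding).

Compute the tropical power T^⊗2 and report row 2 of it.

T^⊗2:
  [65, 39, 65, 58]
  [28, 28, 28, 27]
  [58, 58, 41, 52]
  [65, 52, 79, 52]
Answer: row 2 of T^⊗2 = [28, 28, 28, 27]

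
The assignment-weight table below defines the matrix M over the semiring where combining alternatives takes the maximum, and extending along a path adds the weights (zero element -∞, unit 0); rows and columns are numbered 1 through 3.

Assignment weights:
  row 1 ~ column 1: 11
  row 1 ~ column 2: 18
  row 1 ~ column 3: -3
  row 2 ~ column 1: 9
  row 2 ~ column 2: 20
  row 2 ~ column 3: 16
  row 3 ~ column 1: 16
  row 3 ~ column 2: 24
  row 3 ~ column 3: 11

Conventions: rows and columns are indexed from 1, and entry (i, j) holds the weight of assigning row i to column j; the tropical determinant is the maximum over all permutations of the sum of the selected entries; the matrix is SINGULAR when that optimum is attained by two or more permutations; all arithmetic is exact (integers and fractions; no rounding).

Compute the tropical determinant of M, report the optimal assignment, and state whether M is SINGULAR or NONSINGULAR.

σ = (1, 2, 3): 11 + 20 + 11 = 42
σ = (1, 3, 2): 11 + 16 + 24 = 51
σ = (2, 1, 3): 18 + 9 + 11 = 38
σ = (2, 3, 1): 18 + 16 + 16 = 50
σ = (3, 1, 2): (-3) + 9 + 24 = 30
σ = (3, 2, 1): (-3) + 20 + 16 = 33
Optimal value attained by: σ = (1, 3, 2).
Answer: det⊕(M) = 51; verdict: NONSINGULAR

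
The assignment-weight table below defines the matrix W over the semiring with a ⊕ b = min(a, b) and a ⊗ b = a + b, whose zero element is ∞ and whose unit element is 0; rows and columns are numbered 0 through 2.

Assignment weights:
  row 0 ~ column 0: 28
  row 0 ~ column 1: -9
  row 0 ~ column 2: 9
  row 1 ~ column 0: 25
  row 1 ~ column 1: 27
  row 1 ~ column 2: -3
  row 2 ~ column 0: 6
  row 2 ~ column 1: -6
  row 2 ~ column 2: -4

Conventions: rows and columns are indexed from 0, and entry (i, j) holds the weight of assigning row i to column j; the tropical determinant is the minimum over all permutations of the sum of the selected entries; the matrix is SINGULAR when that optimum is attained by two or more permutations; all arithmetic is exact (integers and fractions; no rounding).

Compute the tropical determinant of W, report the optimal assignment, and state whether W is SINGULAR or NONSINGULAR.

σ = (0, 1, 2): 28 + 27 + (-4) = 51
σ = (0, 2, 1): 28 + (-3) + (-6) = 19
σ = (1, 0, 2): (-9) + 25 + (-4) = 12
σ = (1, 2, 0): (-9) + (-3) + 6 = -6
σ = (2, 0, 1): 9 + 25 + (-6) = 28
σ = (2, 1, 0): 9 + 27 + 6 = 42
Optimal value attained by: σ = (1, 2, 0).
Answer: det⊕(W) = -6; verdict: NONSINGULAR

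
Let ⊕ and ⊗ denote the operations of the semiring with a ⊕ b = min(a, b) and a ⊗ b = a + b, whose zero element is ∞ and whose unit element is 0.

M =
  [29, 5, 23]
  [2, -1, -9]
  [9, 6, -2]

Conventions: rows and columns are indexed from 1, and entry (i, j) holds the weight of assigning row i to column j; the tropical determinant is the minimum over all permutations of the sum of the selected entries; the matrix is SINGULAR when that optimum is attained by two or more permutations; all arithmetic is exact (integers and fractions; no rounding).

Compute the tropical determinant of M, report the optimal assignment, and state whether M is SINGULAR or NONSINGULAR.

σ = (1, 2, 3): 29 + (-1) + (-2) = 26
σ = (1, 3, 2): 29 + (-9) + 6 = 26
σ = (2, 1, 3): 5 + 2 + (-2) = 5
σ = (2, 3, 1): 5 + (-9) + 9 = 5
σ = (3, 1, 2): 23 + 2 + 6 = 31
σ = (3, 2, 1): 23 + (-1) + 9 = 31
Optimal value attained by: σ = (2, 1, 3).
Answer: det⊕(M) = 5; verdict: SINGULAR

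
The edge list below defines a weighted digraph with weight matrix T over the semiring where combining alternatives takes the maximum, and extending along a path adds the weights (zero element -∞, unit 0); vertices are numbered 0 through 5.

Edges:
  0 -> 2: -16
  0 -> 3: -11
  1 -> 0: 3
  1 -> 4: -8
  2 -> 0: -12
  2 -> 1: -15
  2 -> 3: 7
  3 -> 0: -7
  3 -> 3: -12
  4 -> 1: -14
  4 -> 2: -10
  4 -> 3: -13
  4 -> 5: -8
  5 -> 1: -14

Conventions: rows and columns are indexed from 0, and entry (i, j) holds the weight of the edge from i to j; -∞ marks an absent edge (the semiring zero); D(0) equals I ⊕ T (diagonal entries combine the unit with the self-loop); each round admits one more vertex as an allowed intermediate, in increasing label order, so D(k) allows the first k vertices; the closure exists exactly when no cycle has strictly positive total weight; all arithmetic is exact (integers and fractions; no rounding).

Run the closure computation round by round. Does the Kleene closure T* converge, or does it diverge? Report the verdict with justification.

D(0):
  [0, -∞, -16, -11, -∞, -∞]
  [3, 0, -∞, -∞, -8, -∞]
  [-12, -15, 0, 7, -∞, -∞]
  [-7, -∞, -∞, 0, -∞, -∞]
  [-∞, -14, -10, -13, 0, -8]
  [-∞, -14, -∞, -∞, -∞, 0]
D(1):
  [0, -∞, -16, -11, -∞, -∞]
  [3, 0, -13, -8, -8, -∞]
  [-12, -15, 0, 7, -∞, -∞]
  [-7, -∞, -23, 0, -∞, -∞]
  [-∞, -14, -10, -13, 0, -8]
  [-∞, -14, -∞, -∞, -∞, 0]
D(2):
  [0, -∞, -16, -11, -∞, -∞]
  [3, 0, -13, -8, -8, -∞]
  [-12, -15, 0, 7, -23, -∞]
  [-7, -∞, -23, 0, -∞, -∞]
  [-11, -14, -10, -13, 0, -8]
  [-11, -14, -27, -22, -22, 0]
D(3):
  [0, -31, -16, -9, -39, -∞]
  [3, 0, -13, -6, -8, -∞]
  [-12, -15, 0, 7, -23, -∞]
  [-7, -38, -23, 0, -46, -∞]
  [-11, -14, -10, -3, 0, -8]
  [-11, -14, -27, -20, -22, 0]
D(4):
  [0, -31, -16, -9, -39, -∞]
  [3, 0, -13, -6, -8, -∞]
  [0, -15, 0, 7, -23, -∞]
  [-7, -38, -23, 0, -46, -∞]
  [-10, -14, -10, -3, 0, -8]
  [-11, -14, -27, -20, -22, 0]
D(5):
  [0, -31, -16, -9, -39, -47]
  [3, 0, -13, -6, -8, -16]
  [0, -15, 0, 7, -23, -31]
  [-7, -38, -23, 0, -46, -54]
  [-10, -14, -10, -3, 0, -8]
  [-11, -14, -27, -20, -22, 0]
D(6):
  [0, -31, -16, -9, -39, -47]
  [3, 0, -13, -6, -8, -16]
  [0, -15, 0, 7, -23, -31]
  [-7, -38, -23, 0, -46, -54]
  [-10, -14, -10, -3, 0, -8]
  [-11, -14, -27, -20, -22, 0]
Key observation: every diagonal entry stays at the unit through all rounds, so no improving cycle exists.
Answer: CONVERGES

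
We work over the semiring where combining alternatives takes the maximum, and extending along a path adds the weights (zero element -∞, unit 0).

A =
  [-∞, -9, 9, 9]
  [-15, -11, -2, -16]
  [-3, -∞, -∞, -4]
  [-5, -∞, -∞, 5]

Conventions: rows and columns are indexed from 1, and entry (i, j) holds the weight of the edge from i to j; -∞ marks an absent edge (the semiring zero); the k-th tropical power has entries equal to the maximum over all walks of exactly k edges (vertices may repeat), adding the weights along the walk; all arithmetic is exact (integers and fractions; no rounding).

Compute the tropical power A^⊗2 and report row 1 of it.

A^⊗2:
  [6, -20, -11, 14]
  [-5, -22, -6, -6]
  [-9, -12, 6, 6]
  [0, -14, 4, 10]
Answer: row 1 of A^⊗2 = [6, -20, -11, 14]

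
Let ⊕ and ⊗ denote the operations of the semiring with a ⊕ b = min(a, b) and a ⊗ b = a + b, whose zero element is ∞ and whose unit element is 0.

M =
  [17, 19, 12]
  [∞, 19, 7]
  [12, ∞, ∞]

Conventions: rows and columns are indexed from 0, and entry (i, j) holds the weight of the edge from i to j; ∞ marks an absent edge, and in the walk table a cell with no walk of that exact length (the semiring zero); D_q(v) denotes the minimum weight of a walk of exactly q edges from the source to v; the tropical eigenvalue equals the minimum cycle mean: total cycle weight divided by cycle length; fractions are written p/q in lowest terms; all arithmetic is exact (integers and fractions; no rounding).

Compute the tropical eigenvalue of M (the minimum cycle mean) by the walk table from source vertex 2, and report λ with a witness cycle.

q=0: [∞, ∞, 0]
q=1: [12, ∞, ∞]
q=2: [29, 31, 24]
q=3: [36, 48, 38]
Optimal cycle mean attained by: cycle 0->2->0, total 12 + 12, length 2.
Answer: λ = 12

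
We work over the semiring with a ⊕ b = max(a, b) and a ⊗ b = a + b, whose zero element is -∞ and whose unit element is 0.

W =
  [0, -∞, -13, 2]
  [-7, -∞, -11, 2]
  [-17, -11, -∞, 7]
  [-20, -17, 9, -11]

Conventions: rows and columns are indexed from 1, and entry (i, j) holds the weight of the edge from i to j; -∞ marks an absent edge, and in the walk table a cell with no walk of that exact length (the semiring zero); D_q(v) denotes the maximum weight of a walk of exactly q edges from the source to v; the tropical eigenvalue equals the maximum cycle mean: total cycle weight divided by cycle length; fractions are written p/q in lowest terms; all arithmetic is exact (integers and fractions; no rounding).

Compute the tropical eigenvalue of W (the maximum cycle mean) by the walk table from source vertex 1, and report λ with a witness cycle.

q=0: [0, -∞, -∞, -∞]
q=1: [0, -∞, -13, 2]
q=2: [0, -15, 11, 2]
q=3: [0, 0, 11, 18]
q=4: [0, 1, 27, 18]
Optimal cycle mean attained by: cycle 3->4->3, total 7 + 9, length 2.
Answer: λ = 8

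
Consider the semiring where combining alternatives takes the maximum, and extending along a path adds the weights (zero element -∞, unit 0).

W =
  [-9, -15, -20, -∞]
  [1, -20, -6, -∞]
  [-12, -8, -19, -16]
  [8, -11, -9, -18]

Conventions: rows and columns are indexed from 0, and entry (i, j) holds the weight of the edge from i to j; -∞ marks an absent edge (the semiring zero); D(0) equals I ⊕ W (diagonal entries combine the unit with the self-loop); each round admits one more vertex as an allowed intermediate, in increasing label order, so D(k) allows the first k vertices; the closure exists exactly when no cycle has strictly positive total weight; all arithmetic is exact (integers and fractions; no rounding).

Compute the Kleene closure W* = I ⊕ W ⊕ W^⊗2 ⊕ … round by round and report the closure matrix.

D(0):
  [0, -15, -20, -∞]
  [1, 0, -6, -∞]
  [-12, -8, 0, -16]
  [8, -11, -9, 0]
D(1):
  [0, -15, -20, -∞]
  [1, 0, -6, -∞]
  [-12, -8, 0, -16]
  [8, -7, -9, 0]
D(2):
  [0, -15, -20, -∞]
  [1, 0, -6, -∞]
  [-7, -8, 0, -16]
  [8, -7, -9, 0]
D(3):
  [0, -15, -20, -36]
  [1, 0, -6, -22]
  [-7, -8, 0, -16]
  [8, -7, -9, 0]
D(4):
  [0, -15, -20, -36]
  [1, 0, -6, -22]
  [-7, -8, 0, -16]
  [8, -7, -9, 0]
Answer: W* = [[0, -15, -20, -36], [1, 0, -6, -22], [-7, -8, 0, -16], [8, -7, -9, 0]]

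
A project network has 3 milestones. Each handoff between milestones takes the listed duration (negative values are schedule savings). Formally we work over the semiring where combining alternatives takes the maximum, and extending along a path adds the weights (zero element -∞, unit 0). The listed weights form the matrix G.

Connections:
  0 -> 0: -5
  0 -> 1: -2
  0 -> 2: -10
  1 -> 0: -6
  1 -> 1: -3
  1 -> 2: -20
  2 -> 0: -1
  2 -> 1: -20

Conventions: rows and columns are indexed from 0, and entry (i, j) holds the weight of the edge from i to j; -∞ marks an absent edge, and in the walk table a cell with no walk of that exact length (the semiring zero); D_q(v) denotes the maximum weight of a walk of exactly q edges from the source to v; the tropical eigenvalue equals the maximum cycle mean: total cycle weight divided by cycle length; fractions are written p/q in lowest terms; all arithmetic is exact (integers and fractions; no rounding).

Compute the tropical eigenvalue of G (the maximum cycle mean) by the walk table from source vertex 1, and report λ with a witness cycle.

q=0: [-∞, 0, -∞]
q=1: [-6, -3, -20]
q=2: [-9, -6, -16]
q=3: [-12, -9, -19]
Optimal cycle mean attained by: cycle 1->1, total (-3), length 1.
Answer: λ = -3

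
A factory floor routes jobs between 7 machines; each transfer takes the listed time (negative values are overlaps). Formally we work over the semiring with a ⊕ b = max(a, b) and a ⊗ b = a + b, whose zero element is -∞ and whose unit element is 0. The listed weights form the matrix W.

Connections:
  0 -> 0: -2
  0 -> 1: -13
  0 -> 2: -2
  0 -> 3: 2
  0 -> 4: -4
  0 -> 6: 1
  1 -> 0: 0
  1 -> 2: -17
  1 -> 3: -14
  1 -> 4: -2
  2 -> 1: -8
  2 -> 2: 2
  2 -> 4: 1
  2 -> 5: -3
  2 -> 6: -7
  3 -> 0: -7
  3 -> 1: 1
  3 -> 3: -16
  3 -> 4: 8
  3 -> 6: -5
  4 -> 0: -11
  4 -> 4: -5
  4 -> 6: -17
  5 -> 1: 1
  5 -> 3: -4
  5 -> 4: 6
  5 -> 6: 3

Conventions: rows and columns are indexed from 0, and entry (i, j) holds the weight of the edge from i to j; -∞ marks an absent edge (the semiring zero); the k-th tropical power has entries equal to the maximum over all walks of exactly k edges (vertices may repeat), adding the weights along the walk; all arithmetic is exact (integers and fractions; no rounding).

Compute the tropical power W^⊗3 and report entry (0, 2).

W^⊗2:
  [-4, 3, 0, 0, 10, -5, -1]
  [-2, -13, -2, 2, -4, -20, 1]
  [-8, -2, 4, -7, 3, -1, 0]
  [1, -15, -9, -5, 3, -∞, -6]
  [-13, -24, -13, -9, -10, -∞, -10]
  [1, -3, -16, -13, 4, -∞, -9]
  [-∞, -∞, -∞, -∞, -∞, -∞, -∞]
W^⊗3:
  [3, 1, 2, -2, 8, -3, -2]
  [-4, 3, 0, 0, 10, -5, -1]
  [-2, 0, 6, -5, 5, 1, 2]
  [-1, -4, -1, 3, 3, -12, 2]
  [-15, -8, -11, -11, -1, -16, -12]
  [-1, -12, -1, 3, -1, -19, 2]
  [-∞, -∞, -∞, -∞, -∞, -∞, -∞]
Key observation: the optimum is the walk 0->2->2->2, with weight (-2) + 2 + 2 = 2.
Optimal value attained by: walk 0->2->2->2.
Answer: (W^⊗3)[0][2] = 2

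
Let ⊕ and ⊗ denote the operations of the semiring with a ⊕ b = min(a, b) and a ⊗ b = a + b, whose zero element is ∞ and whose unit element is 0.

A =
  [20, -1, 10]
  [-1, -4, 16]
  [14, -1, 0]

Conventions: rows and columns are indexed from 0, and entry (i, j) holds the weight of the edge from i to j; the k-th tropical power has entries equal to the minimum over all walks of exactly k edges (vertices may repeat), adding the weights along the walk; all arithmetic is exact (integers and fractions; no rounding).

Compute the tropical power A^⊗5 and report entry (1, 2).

A^⊗2:
  [-2, -5, 10]
  [-5, -8, 9]
  [-2, -5, 0]
A^⊗3:
  [-6, -9, 8]
  [-9, -12, 5]
  [-6, -9, 0]
A^⊗4:
  [-10, -13, 4]
  [-13, -16, 1]
  [-10, -13, 0]
A^⊗5:
  [-14, -17, 0]
  [-17, -20, -3]
  [-14, -17, 0]
Key observation: the optimum is the walk 1->1->1->1->0->2, with weight (-4) + (-4) + (-4) + (-1) + 10 = -3.
Optimal value attained by: walk 1->1->1->1->0->2.
Answer: (A^⊗5)[1][2] = -3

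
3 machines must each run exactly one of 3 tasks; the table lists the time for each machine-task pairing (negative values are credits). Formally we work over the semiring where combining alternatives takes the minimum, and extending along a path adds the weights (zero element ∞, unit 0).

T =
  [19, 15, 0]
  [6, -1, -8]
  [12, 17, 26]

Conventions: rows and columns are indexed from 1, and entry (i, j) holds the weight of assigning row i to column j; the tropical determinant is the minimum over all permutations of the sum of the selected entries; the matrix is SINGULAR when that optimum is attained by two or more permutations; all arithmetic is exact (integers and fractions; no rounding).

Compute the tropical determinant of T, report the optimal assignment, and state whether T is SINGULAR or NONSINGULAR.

σ = (1, 2, 3): 19 + (-1) + 26 = 44
σ = (1, 3, 2): 19 + (-8) + 17 = 28
σ = (2, 1, 3): 15 + 6 + 26 = 47
σ = (2, 3, 1): 15 + (-8) + 12 = 19
σ = (3, 1, 2): 0 + 6 + 17 = 23
σ = (3, 2, 1): 0 + (-1) + 12 = 11
Optimal value attained by: σ = (3, 2, 1).
Answer: det⊕(T) = 11; verdict: NONSINGULAR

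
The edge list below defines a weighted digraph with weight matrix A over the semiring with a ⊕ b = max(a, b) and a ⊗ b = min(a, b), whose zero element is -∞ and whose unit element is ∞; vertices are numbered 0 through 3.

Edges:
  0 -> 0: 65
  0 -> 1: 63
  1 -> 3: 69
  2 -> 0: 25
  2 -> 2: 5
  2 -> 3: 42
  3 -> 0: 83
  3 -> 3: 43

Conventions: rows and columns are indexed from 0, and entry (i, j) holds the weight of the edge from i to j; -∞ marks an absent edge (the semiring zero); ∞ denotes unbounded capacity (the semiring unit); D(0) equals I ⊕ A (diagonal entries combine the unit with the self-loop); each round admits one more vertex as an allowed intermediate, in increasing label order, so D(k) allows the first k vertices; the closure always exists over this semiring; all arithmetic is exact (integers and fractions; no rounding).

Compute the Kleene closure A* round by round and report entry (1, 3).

D(0):
  [∞, 63, -∞, -∞]
  [-∞, ∞, -∞, 69]
  [25, -∞, ∞, 42]
  [83, -∞, -∞, ∞]
D(1):
  [∞, 63, -∞, -∞]
  [-∞, ∞, -∞, 69]
  [25, 25, ∞, 42]
  [83, 63, -∞, ∞]
D(2):
  [∞, 63, -∞, 63]
  [-∞, ∞, -∞, 69]
  [25, 25, ∞, 42]
  [83, 63, -∞, ∞]
D(3):
  [∞, 63, -∞, 63]
  [-∞, ∞, -∞, 69]
  [25, 25, ∞, 42]
  [83, 63, -∞, ∞]
D(4):
  [∞, 63, -∞, 63]
  [69, ∞, -∞, 69]
  [42, 42, ∞, 42]
  [83, 63, -∞, ∞]
Answer: A*[1][3] = 69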